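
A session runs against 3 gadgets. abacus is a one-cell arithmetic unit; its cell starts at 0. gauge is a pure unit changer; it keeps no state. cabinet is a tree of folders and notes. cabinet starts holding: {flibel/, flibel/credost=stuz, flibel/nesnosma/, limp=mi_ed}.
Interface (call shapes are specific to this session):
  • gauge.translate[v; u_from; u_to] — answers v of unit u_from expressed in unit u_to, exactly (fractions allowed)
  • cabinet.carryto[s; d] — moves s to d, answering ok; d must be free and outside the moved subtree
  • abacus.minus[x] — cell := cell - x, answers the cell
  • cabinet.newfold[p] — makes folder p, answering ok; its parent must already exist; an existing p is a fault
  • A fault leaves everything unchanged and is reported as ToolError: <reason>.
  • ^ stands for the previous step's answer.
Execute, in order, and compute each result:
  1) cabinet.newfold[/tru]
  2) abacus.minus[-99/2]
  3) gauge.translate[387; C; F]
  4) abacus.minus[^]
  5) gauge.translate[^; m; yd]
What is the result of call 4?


Next I call cabinet.newfold on p='/tru', — result: ok.
Using abacus.minus on x='-99/2', — result: 99/2.
Invoking gauge.translate on v='387', u_from='C', u_to='F': 3643/5.
I use abacus.minus on x='^', — result: -6791/10.
Then gauge.translate on v='^', u_from='m', u_to='yd', and observe -848875/1143.

Answer: -6791/10


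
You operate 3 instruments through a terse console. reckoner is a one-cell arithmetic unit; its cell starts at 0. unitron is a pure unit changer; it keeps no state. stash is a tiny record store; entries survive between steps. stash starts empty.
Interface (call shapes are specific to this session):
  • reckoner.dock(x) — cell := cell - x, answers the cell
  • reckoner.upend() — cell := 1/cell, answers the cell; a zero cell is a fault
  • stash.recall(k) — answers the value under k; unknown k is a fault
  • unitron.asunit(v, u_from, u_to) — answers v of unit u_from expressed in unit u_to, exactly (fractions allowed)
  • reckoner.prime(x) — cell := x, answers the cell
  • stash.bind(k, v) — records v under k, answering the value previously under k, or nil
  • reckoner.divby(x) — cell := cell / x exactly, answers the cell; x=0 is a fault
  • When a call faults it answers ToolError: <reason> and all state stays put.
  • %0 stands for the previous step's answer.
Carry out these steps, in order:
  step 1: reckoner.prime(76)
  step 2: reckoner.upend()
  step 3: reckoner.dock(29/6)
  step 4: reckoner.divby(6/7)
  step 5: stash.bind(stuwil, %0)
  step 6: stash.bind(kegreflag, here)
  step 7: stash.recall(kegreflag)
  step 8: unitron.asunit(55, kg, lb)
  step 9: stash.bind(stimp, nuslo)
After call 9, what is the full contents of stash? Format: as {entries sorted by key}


Answer: {kegreflag=here, stimp=nuslo, stuwil=-7693/1368}

Derivation:
==> reckoner.prime(x='76')
<== 76
==> reckoner.upend()
<== 1/76
==> reckoner.dock(x='29/6')
<== -1099/228
==> reckoner.divby(x='6/7')
<== -7693/1368
==> stash.bind(k='stuwil', v='%0')
<== nil
==> stash.bind(k='kegreflag', v='here')
<== nil
==> stash.recall(k='kegreflag')
<== here
==> unitron.asunit(v='55', u_from='kg', u_to='lb')
<== 500000000/4123567
==> stash.bind(k='stimp', v='nuslo')
<== nil


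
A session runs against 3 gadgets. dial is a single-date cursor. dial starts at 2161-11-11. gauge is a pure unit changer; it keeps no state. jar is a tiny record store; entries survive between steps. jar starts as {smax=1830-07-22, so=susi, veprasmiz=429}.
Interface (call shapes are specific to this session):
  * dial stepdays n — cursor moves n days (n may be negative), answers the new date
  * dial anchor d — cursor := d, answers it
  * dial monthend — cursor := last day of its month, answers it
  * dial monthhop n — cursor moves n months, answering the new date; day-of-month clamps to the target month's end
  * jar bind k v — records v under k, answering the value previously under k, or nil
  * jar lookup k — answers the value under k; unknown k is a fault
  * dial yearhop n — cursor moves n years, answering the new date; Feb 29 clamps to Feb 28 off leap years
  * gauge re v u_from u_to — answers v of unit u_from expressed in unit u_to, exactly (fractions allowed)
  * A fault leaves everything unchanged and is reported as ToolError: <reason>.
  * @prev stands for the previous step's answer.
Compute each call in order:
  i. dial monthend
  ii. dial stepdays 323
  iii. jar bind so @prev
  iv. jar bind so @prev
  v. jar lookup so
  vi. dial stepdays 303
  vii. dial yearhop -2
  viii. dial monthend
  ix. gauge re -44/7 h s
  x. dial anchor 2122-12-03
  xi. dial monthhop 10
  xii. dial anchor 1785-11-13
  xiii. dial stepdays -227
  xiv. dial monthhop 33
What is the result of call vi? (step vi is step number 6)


% dial monthend() == 2161-11-30
% dial stepdays(n: 323) == 2162-10-19
% jar bind(k: so, v: @prev) == susi
% jar bind(k: so, v: @prev) == 2162-10-19
% jar lookup(k: so) == susi
% dial stepdays(n: 303) == 2163-08-18
% dial yearhop(n: -2) == 2161-08-18
% dial monthend() == 2161-08-31
% gauge re(v: -44/7, u_from: h, u_to: s) == -158400/7
% dial anchor(d: 2122-12-03) == 2122-12-03
% dial monthhop(n: 10) == 2123-10-03
% dial anchor(d: 1785-11-13) == 1785-11-13
% dial stepdays(n: -227) == 1785-03-31
% dial monthhop(n: 33) == 1787-12-31

Answer: 2163-08-18


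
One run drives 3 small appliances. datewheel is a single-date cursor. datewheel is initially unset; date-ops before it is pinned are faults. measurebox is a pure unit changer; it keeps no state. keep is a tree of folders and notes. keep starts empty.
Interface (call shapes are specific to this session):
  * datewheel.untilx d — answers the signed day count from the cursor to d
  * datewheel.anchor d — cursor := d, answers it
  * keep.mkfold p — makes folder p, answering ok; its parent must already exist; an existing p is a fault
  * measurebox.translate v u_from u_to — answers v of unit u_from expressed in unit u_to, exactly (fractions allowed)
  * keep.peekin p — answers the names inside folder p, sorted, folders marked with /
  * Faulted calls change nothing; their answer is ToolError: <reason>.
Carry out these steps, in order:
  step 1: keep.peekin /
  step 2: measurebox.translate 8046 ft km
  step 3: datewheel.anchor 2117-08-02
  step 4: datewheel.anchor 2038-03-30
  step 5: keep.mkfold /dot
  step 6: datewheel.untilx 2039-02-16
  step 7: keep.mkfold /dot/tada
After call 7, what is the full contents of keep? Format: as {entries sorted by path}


Answer: {dot/, dot/tada/}

Derivation:
$ keep.peekin p: /
:: []
$ measurebox.translate v: 8046 u_from: ft u_to: km
:: 1532763/625000
$ datewheel.anchor d: 2117-08-02
:: 2117-08-02
$ datewheel.anchor d: 2038-03-30
:: 2038-03-30
$ keep.mkfold p: /dot
:: ok
$ datewheel.untilx d: 2039-02-16
:: 323
$ keep.mkfold p: /dot/tada
:: ok


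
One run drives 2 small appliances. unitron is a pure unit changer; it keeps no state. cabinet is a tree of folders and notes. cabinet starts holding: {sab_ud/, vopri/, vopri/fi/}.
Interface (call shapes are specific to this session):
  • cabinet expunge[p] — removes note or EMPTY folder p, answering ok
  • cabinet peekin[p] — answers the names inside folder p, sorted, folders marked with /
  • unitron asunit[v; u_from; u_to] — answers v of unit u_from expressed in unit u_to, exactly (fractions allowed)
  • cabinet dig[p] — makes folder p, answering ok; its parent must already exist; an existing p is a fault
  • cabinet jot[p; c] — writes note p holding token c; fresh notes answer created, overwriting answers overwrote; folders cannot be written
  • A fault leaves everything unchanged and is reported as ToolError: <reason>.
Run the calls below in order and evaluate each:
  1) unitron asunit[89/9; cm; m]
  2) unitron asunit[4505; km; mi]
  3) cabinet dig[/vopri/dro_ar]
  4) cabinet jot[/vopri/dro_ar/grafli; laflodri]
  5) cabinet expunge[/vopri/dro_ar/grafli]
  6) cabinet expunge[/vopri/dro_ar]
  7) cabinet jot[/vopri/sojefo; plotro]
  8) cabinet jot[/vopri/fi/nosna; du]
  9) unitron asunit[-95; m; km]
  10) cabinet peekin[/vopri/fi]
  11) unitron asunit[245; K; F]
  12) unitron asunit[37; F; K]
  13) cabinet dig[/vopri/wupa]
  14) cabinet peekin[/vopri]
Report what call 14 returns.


Answer: [fi/, sojefo, wupa/]

Derivation:
Calling unitron asunit(v=89/9, u_from=cm, u_to=m), and observe 89/900.
Now I run unitron asunit(v=4505, u_from=km, u_to=mi), yielding 70390625/25146.
I try cabinet dig(p=/vopri/dro_ar), giving ok.
Then cabinet jot(p=/vopri/dro_ar/grafli, c=laflodri), and see created.
I use cabinet expunge(p=/vopri/dro_ar/grafli), yielding ok.
I invoke cabinet expunge(p=/vopri/dro_ar), — result: ok.
I use cabinet jot(p=/vopri/sojefo, c=plotro), and see created.
Calling cabinet jot(p=/vopri/fi/nosna, c=du), — result: created.
Next I call unitron asunit(v=-95, u_from=m, u_to=km), and see -19/200.
I try cabinet peekin(p=/vopri/fi): [nosna].
Calling unitron asunit(v=245, u_from=K, u_to=F): -1867/100.
Using unitron asunit(v=37, u_from=F, u_to=K), which returns 49667/180.
Next I call cabinet dig(p=/vopri/wupa), yielding ok.
I call cabinet peekin(p=/vopri), giving [fi/, sojefo, wupa/].


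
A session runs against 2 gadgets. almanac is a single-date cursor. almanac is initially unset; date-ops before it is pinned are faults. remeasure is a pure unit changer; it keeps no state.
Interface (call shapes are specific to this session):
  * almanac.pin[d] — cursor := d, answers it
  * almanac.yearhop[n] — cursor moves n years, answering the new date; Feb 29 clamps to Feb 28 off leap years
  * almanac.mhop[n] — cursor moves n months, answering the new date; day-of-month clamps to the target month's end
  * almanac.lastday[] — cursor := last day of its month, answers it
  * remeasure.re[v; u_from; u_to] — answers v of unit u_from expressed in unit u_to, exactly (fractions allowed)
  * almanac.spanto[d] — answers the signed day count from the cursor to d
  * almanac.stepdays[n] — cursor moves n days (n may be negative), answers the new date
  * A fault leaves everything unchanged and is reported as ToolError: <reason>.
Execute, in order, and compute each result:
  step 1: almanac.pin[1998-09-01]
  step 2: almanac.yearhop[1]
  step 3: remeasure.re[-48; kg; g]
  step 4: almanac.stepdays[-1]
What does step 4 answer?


Answer: 1999-08-31

Derivation:
Now I run almanac.pin on 1998-09-01: 1998-09-01.
Using almanac.yearhop on 1, and get 1999-09-01.
I run remeasure.re on -48, kg, g, yielding -48000.
I call almanac.stepdays on -1, which returns 1999-08-31.


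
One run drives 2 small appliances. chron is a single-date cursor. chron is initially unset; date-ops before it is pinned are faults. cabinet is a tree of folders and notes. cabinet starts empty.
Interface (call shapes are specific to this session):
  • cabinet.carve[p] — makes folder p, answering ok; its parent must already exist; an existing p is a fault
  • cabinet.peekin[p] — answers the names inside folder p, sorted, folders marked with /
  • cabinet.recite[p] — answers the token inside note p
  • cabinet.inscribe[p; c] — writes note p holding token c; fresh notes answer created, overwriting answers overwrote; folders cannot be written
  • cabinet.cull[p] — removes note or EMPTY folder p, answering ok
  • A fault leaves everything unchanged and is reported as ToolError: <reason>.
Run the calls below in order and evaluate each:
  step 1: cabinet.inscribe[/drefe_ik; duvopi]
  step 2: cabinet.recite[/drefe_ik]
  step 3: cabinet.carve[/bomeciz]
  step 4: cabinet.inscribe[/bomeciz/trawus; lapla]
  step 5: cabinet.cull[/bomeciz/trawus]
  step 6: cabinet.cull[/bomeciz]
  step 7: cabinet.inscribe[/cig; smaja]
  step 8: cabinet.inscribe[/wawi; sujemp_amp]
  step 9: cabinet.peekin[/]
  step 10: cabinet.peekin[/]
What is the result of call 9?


[in] cabinet.inscribe p→/drefe_ik c→duvopi
:: created
[in] cabinet.recite p→/drefe_ik
:: duvopi
[in] cabinet.carve p→/bomeciz
:: ok
[in] cabinet.inscribe p→/bomeciz/trawus c→lapla
:: created
[in] cabinet.cull p→/bomeciz/trawus
:: ok
[in] cabinet.cull p→/bomeciz
:: ok
[in] cabinet.inscribe p→/cig c→smaja
:: created
[in] cabinet.inscribe p→/wawi c→sujemp_amp
:: created
[in] cabinet.peekin p→/
:: [cig, drefe_ik, wawi]
[in] cabinet.peekin p→/
:: [cig, drefe_ik, wawi]

Answer: [cig, drefe_ik, wawi]


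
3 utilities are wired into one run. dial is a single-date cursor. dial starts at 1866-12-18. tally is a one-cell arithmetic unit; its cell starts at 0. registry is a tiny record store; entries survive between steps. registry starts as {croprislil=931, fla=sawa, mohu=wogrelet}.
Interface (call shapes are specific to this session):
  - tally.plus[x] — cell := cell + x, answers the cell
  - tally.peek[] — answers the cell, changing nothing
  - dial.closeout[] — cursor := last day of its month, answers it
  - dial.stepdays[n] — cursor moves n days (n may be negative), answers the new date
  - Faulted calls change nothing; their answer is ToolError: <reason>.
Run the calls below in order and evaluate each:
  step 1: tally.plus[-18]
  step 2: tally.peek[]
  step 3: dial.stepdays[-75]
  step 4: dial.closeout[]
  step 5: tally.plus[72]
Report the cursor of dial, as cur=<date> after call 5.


Answer: cur=1866-10-31

Derivation:
Now I run tally.plus(-18), yielding -18.
I invoke tally.peek, yielding -18.
I use dial.stepdays(-75), which returns 1866-10-04.
Using dial.closeout(), and get 1866-10-31.
I invoke tally.plus(72), — result: 54.


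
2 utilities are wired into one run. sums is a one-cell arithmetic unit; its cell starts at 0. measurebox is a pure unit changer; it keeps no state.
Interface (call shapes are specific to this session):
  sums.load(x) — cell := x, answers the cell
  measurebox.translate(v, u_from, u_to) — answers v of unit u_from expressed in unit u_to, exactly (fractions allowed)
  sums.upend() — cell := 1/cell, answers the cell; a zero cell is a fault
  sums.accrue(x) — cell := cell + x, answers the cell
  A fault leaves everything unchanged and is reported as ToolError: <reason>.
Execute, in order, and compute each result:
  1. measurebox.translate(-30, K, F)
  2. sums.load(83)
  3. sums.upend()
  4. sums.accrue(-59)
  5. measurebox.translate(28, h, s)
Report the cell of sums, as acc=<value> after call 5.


·→ translate(v: -30, u_from: K, u_to: F)
·← -51367/100
·→ load(x: 83)
·← 83
·→ upend()
·← 1/83
·→ accrue(x: -59)
·← -4896/83
·→ translate(v: 28, u_from: h, u_to: s)
·← 100800

Answer: acc=-4896/83


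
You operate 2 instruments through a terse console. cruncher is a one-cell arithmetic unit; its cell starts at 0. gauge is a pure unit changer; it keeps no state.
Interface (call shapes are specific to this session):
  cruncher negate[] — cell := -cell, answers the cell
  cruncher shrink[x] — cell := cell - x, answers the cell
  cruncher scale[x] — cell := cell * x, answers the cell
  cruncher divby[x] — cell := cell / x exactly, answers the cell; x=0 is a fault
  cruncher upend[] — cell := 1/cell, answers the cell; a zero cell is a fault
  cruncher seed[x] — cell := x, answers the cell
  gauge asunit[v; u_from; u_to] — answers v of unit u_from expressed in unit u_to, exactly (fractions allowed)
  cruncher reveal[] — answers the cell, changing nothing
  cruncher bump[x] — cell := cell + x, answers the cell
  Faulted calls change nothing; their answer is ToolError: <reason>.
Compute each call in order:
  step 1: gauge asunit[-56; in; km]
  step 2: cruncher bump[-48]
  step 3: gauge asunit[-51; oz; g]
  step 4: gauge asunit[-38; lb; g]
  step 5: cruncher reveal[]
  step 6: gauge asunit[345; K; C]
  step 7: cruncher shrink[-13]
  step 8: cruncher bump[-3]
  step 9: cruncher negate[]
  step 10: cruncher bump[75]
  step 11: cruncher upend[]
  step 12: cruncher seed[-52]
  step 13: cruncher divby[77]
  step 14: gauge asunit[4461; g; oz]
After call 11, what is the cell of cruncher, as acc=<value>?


Answer: acc=1/113

Derivation:
[in] gauge asunit -56 in km
= -889/625000
[in] cruncher bump -48
= -48
[in] gauge asunit -51 oz g
= -2313321087/1600000
[in] gauge asunit -38 lb g
= -861825503/50000
[in] cruncher reveal
= -48
[in] gauge asunit 345 K C
= 1437/20
[in] cruncher shrink -13
= -35
[in] cruncher bump -3
= -38
[in] cruncher negate
= 38
[in] cruncher bump 75
= 113
[in] cruncher upend
= 1/113
[in] cruncher seed -52
= -52
[in] cruncher divby 77
= -52/77
[in] gauge asunit 4461 g oz
= 7137600000/45359237


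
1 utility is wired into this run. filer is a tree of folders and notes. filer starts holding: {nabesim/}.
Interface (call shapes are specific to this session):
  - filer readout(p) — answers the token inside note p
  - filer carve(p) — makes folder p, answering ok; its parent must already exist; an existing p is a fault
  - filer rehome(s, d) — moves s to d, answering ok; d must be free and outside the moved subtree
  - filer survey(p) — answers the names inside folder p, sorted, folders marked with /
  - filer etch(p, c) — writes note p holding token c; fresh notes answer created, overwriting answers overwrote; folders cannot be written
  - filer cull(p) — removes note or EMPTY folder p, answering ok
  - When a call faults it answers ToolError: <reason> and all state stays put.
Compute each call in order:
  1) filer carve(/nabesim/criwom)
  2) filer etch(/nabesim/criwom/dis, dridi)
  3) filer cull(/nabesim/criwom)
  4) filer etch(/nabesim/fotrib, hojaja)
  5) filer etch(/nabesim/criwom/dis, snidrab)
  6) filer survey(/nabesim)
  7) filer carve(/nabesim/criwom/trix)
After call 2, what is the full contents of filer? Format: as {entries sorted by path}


# filer carve(p→/nabesim/criwom) ~> ok
# filer etch(p→/nabesim/criwom/dis, c→dridi) ~> created
# filer cull(p→/nabesim/criwom) ~> ToolError: not empty
# filer etch(p→/nabesim/fotrib, c→hojaja) ~> created
# filer etch(p→/nabesim/criwom/dis, c→snidrab) ~> overwrote
# filer survey(p→/nabesim) ~> [criwom/, fotrib]
# filer carve(p→/nabesim/criwom/trix) ~> ok

Answer: {nabesim/, nabesim/criwom/, nabesim/criwom/dis=dridi}


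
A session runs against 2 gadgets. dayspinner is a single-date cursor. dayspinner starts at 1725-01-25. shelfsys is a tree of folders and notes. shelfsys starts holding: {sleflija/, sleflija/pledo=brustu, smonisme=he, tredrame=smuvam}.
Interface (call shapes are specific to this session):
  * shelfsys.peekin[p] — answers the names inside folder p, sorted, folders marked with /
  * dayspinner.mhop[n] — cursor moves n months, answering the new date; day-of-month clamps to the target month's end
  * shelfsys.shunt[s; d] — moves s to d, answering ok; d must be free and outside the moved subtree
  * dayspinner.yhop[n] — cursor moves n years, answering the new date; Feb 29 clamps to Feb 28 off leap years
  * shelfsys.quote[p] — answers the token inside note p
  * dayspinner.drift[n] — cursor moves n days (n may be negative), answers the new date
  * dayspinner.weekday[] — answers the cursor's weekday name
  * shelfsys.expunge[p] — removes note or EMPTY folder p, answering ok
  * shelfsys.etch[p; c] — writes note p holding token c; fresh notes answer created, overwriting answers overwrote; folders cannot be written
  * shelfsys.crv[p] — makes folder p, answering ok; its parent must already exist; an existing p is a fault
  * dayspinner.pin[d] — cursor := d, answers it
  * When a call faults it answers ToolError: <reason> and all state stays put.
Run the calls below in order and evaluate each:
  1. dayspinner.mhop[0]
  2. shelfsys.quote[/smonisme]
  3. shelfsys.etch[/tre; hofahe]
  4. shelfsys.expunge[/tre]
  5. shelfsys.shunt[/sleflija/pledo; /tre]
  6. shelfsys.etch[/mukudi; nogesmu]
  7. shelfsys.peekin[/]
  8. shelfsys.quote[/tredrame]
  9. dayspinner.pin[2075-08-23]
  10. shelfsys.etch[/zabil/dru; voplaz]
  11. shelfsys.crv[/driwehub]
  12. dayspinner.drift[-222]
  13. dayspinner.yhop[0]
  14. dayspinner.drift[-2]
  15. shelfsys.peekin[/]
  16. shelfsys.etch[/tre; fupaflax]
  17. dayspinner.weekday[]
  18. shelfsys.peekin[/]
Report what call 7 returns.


Answer: [mukudi, sleflija/, smonisme, tre, tredrame]

Derivation:
Calling dayspinner.mhop with 0, — result: 1725-01-25.
Next I call shelfsys.quote with /smonisme, and see he.
Using shelfsys.etch with /tre, hofahe: created.
I try shelfsys.expunge with /tre, yielding ok.
Now I run shelfsys.shunt with /sleflija/pledo, /tre, which returns ok.
I try shelfsys.etch with /mukudi, nogesmu, giving created.
I use shelfsys.peekin with /, — result: [mukudi, sleflija/, smonisme, tre, tredrame].
Then shelfsys.quote with /tredrame, giving smuvam.
I call dayspinner.pin with 2075-08-23, and observe 2075-08-23.
Calling shelfsys.etch with /zabil/dru, voplaz, and get ToolError: no parent.
I use shelfsys.crv with /driwehub, → ok.
Now I run dayspinner.drift with -222, and observe 2075-01-13.
Then dayspinner.yhop with 0, which returns 2075-01-13.
I call dayspinner.drift with -2, yielding 2075-01-11.
I call shelfsys.peekin with /, → [driwehub/, mukudi, sleflija/, smonisme, tre, tredrame].
Using shelfsys.etch with /tre, fupaflax, yielding overwrote.
Using dayspinner.weekday(), and observe Friday.
Now I run shelfsys.peekin with /, and observe [driwehub/, mukudi, sleflija/, smonisme, tre, tredrame].


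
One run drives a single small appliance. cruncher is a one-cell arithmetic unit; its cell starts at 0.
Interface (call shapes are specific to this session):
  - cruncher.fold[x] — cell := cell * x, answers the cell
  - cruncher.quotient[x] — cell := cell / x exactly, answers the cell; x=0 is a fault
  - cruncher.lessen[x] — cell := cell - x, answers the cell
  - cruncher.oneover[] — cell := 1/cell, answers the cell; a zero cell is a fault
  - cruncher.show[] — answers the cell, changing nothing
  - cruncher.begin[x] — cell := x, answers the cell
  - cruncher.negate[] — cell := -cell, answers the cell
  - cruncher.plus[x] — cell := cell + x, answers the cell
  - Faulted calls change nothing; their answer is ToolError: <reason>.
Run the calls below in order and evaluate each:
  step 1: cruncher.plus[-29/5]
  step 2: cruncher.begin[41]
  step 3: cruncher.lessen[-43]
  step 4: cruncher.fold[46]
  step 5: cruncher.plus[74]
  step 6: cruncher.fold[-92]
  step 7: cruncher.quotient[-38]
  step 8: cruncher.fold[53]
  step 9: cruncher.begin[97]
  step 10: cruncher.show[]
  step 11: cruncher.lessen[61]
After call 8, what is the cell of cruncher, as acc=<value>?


% 1. cruncher.plus(x='-29/5') -> -29/5
% 2. cruncher.begin(x='41') -> 41
% 3. cruncher.lessen(x='-43') -> 84
% 4. cruncher.fold(x='46') -> 3864
% 5. cruncher.plus(x='74') -> 3938
% 6. cruncher.fold(x='-92') -> -362296
% 7. cruncher.quotient(x='-38') -> 181148/19
% 8. cruncher.fold(x='53') -> 9600844/19
% 9. cruncher.begin(x='97') -> 97
% 10. cruncher.show() -> 97
% 11. cruncher.lessen(x='61') -> 36

Answer: acc=9600844/19


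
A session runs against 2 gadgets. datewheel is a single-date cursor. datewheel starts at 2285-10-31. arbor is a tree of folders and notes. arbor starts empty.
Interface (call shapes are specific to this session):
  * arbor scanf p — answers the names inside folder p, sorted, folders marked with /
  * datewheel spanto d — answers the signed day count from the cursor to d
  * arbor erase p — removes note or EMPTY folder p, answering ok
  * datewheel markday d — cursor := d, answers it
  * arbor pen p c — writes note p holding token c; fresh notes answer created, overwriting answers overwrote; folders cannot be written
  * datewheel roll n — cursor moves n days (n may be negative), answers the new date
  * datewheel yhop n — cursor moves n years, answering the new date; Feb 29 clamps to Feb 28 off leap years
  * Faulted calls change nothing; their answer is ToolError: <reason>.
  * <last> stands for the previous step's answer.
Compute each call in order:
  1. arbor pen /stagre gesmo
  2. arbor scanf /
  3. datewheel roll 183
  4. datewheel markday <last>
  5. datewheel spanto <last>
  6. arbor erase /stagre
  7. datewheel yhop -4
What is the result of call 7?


Answer: 2282-05-02

Derivation:
# arbor pen(p: /stagre, c: gesmo) : created
# arbor scanf(p: /) : [stagre]
# datewheel roll(n: 183) : 2286-05-02
# datewheel markday(d: <last>) : 2286-05-02
# datewheel spanto(d: <last>) : 0
# arbor erase(p: /stagre) : ok
# datewheel yhop(n: -4) : 2282-05-02


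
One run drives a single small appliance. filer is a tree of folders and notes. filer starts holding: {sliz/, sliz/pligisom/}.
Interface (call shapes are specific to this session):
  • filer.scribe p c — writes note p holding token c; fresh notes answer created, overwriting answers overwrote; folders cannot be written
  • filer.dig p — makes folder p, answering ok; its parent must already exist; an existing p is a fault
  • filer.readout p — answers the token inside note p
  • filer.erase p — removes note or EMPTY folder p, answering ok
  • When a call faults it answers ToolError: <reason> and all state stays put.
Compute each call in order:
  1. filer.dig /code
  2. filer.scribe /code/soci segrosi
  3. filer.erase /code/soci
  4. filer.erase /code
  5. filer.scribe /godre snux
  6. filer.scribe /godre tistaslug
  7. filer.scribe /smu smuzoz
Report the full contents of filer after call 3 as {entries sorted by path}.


[in] dig p: /code
:: ok
[in] scribe p: /code/soci c: segrosi
:: created
[in] erase p: /code/soci
:: ok
[in] erase p: /code
:: ok
[in] scribe p: /godre c: snux
:: created
[in] scribe p: /godre c: tistaslug
:: overwrote
[in] scribe p: /smu c: smuzoz
:: created

Answer: {code/, sliz/, sliz/pligisom/}


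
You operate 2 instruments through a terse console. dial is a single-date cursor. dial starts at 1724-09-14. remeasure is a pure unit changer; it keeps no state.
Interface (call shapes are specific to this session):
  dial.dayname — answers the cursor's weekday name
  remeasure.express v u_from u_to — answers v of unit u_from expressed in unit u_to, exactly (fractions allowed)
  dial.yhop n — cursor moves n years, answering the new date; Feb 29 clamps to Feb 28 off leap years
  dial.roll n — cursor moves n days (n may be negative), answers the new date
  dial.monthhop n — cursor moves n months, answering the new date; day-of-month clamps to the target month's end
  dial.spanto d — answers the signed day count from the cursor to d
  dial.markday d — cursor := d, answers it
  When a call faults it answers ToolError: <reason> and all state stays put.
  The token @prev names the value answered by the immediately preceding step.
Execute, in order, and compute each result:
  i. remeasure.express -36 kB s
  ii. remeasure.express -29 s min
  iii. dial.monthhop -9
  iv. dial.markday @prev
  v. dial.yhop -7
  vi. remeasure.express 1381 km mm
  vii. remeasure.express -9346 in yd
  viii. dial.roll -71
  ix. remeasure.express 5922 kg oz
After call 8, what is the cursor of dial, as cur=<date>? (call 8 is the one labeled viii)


Answer: cur=1716-10-04

Derivation:
I use remeasure.express using v='-36', u_from='kB', u_to='s', → ToolError: incompatible units.
I try remeasure.express using v='-29', u_from='s', u_to='min', giving -29/60.
Now I run dial.monthhop using n='-9', which returns 1723-12-14.
I try dial.markday using d='@prev': 1723-12-14.
I invoke dial.yhop using n='-7', — result: 1716-12-14.
I use remeasure.express using v='1381', u_from='km', u_to='mm', — result: 1381000000.
I run remeasure.express using v='-9346', u_from='in', u_to='yd', and see -4673/18.
Now I run dial.roll using n='-71', which returns 1716-10-04.
I call remeasure.express using v='5922', u_from='kg', u_to='oz': 1353600000000/6479891.


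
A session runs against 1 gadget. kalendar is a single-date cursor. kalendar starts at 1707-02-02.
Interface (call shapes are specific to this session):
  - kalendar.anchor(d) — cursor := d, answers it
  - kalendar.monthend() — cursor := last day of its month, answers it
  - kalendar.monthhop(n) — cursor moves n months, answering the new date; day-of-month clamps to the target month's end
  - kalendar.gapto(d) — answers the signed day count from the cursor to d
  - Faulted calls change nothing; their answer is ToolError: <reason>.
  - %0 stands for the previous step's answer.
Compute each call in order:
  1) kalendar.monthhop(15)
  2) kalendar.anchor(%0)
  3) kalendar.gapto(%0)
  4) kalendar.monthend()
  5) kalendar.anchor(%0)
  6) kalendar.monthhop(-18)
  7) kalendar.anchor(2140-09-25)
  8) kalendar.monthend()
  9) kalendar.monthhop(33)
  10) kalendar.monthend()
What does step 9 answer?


Answer: 2143-06-30

Derivation:
;; monthhop(n=15) -> 1708-05-02
;; anchor(d=%0) -> 1708-05-02
;; gapto(d=%0) -> 0
;; monthend() -> 1708-05-31
;; anchor(d=%0) -> 1708-05-31
;; monthhop(n=-18) -> 1706-11-30
;; anchor(d=2140-09-25) -> 2140-09-25
;; monthend() -> 2140-09-30
;; monthhop(n=33) -> 2143-06-30
;; monthend() -> 2143-06-30


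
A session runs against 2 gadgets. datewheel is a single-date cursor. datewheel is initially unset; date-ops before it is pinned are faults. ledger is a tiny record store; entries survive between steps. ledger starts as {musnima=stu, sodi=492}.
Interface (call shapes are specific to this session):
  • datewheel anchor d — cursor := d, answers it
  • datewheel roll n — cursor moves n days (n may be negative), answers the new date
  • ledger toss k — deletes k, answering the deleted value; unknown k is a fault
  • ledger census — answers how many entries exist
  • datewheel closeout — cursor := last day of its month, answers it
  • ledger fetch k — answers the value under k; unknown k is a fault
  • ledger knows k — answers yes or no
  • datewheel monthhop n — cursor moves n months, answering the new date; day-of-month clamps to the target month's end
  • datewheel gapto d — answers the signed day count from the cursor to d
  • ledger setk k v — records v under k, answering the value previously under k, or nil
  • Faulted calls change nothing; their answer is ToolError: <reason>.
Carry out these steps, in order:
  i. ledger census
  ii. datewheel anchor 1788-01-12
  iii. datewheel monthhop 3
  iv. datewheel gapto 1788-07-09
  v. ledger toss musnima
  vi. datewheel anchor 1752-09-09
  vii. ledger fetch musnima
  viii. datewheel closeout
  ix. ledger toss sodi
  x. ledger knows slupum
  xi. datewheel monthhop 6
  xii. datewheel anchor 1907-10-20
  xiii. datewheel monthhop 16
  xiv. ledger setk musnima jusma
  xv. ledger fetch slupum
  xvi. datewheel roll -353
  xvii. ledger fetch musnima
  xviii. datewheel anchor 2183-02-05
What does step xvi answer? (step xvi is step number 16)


Answer: 1908-03-04

Derivation:
% 1. ledger census() == 2
% 2. datewheel anchor(d→1788-01-12) == 1788-01-12
% 3. datewheel monthhop(n→3) == 1788-04-12
% 4. datewheel gapto(d→1788-07-09) == 88
% 5. ledger toss(k→musnima) == stu
% 6. datewheel anchor(d→1752-09-09) == 1752-09-09
% 7. ledger fetch(k→musnima) == ToolError: no such key musnima
% 8. datewheel closeout() == 1752-09-30
% 9. ledger toss(k→sodi) == 492
% 10. ledger knows(k→slupum) == no
% 11. datewheel monthhop(n→6) == 1753-03-30
% 12. datewheel anchor(d→1907-10-20) == 1907-10-20
% 13. datewheel monthhop(n→16) == 1909-02-20
% 14. ledger setk(k→musnima, v→jusma) == nil
% 15. ledger fetch(k→slupum) == ToolError: no such key slupum
% 16. datewheel roll(n→-353) == 1908-03-04
% 17. ledger fetch(k→musnima) == jusma
% 18. datewheel anchor(d→2183-02-05) == 2183-02-05


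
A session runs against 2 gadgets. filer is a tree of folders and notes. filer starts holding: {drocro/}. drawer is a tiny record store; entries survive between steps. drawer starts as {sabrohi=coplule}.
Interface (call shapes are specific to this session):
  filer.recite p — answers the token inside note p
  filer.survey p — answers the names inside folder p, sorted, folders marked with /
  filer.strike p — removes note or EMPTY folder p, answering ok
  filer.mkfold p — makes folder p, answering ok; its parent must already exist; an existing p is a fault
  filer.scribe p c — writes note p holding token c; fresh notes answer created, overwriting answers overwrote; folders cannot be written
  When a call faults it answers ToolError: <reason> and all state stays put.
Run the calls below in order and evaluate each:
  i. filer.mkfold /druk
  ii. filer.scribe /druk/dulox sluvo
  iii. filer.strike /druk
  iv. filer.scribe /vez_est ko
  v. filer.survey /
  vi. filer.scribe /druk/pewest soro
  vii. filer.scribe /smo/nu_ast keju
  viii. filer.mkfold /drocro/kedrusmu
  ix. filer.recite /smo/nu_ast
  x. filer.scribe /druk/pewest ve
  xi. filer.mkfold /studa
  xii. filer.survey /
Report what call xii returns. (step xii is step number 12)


Act: filer.mkfold[p=/druk]
Obs: ok
Act: filer.scribe[p=/druk/dulox; c=sluvo]
Obs: created
Act: filer.strike[p=/druk]
Obs: ToolError: not empty
Act: filer.scribe[p=/vez_est; c=ko]
Obs: created
Act: filer.survey[p=/]
Obs: [drocro/, druk/, vez_est]
Act: filer.scribe[p=/druk/pewest; c=soro]
Obs: created
Act: filer.scribe[p=/smo/nu_ast; c=keju]
Obs: ToolError: no parent
Act: filer.mkfold[p=/drocro/kedrusmu]
Obs: ok
Act: filer.recite[p=/smo/nu_ast]
Obs: ToolError: not found
Act: filer.scribe[p=/druk/pewest; c=ve]
Obs: overwrote
Act: filer.mkfold[p=/studa]
Obs: ok
Act: filer.survey[p=/]
Obs: [drocro/, druk/, studa/, vez_est]

Answer: [drocro/, druk/, studa/, vez_est]


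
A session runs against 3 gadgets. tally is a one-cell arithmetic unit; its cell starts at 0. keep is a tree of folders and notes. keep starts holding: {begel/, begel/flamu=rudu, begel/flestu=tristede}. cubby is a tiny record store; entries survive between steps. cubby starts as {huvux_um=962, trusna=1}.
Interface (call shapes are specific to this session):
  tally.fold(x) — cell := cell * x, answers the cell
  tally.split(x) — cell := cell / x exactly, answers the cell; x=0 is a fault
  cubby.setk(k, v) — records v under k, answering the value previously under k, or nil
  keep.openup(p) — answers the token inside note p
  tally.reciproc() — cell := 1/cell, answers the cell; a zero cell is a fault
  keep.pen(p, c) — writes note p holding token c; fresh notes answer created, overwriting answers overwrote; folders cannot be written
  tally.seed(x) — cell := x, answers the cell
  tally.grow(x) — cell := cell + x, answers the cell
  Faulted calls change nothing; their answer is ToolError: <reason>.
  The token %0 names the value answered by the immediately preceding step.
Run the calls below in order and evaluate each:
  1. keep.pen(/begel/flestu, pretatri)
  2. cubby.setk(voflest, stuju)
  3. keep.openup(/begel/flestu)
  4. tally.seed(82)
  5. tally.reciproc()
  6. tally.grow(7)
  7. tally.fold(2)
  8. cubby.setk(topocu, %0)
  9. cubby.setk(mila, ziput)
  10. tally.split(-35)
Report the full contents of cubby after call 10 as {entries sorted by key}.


Answer: {huvux_um=962, mila=ziput, topocu=575/41, trusna=1, voflest=stuju}

Derivation:
==> keep.pen(p: /begel/flestu, c: pretatri)
<== overwrote
==> cubby.setk(k: voflest, v: stuju)
<== nil
==> keep.openup(p: /begel/flestu)
<== pretatri
==> tally.seed(x: 82)
<== 82
==> tally.reciproc()
<== 1/82
==> tally.grow(x: 7)
<== 575/82
==> tally.fold(x: 2)
<== 575/41
==> cubby.setk(k: topocu, v: %0)
<== nil
==> cubby.setk(k: mila, v: ziput)
<== nil
==> tally.split(x: -35)
<== -115/287


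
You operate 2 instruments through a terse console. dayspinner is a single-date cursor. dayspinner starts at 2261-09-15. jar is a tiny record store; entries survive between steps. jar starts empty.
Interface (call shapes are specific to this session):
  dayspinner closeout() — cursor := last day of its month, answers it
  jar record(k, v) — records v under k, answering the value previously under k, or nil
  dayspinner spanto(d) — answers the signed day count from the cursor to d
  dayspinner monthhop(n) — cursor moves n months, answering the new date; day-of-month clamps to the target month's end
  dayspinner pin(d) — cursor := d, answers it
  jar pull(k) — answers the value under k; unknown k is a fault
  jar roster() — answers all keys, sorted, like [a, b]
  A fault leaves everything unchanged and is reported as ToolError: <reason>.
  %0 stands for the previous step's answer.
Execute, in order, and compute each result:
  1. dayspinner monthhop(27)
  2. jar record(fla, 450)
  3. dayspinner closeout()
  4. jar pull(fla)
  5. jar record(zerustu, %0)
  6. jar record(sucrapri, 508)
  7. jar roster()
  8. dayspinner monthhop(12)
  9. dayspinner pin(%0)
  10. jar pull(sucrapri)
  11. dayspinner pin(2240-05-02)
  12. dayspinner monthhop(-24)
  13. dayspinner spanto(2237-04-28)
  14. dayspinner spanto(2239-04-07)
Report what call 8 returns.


Answer: 2264-12-31

Derivation:
~$ dayspinner monthhop n=27
:: 2263-12-15
~$ jar record k=fla v=450
:: nil
~$ dayspinner closeout
:: 2263-12-31
~$ jar pull k=fla
:: 450
~$ jar record k=zerustu v=%0
:: nil
~$ jar record k=sucrapri v=508
:: nil
~$ jar roster
:: [fla, sucrapri, zerustu]
~$ dayspinner monthhop n=12
:: 2264-12-31
~$ dayspinner pin d=%0
:: 2264-12-31
~$ jar pull k=sucrapri
:: 508
~$ dayspinner pin d=2240-05-02
:: 2240-05-02
~$ dayspinner monthhop n=-24
:: 2238-05-02
~$ dayspinner spanto d=2237-04-28
:: -369
~$ dayspinner spanto d=2239-04-07
:: 340


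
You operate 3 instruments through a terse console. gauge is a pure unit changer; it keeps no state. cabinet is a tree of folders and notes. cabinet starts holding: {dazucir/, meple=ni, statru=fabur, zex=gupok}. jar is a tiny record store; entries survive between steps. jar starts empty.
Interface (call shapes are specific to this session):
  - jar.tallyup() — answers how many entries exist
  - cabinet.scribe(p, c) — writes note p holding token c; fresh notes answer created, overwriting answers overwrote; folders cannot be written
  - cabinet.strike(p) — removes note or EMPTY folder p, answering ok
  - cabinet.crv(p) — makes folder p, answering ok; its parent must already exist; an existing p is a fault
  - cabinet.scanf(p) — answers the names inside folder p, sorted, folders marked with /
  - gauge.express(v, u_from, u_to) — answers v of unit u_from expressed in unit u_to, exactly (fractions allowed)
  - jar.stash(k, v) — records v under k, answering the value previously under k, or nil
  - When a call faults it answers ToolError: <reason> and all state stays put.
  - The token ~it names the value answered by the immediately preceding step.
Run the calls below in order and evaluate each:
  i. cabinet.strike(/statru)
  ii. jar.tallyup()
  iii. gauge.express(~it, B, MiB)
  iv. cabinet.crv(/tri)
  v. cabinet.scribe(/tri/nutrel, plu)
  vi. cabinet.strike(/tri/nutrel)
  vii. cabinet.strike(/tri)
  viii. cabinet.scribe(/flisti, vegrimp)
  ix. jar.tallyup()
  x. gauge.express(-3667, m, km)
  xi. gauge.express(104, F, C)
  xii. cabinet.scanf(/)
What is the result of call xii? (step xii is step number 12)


[in] strike p='/statru'
[out] ok
[in] tallyup
[out] 0
[in] express v='~it' u_from='B' u_to='MiB'
[out] 0
[in] crv p='/tri'
[out] ok
[in] scribe p='/tri/nutrel' c='plu'
[out] created
[in] strike p='/tri/nutrel'
[out] ok
[in] strike p='/tri'
[out] ok
[in] scribe p='/flisti' c='vegrimp'
[out] created
[in] tallyup
[out] 0
[in] express v='-3667' u_from='m' u_to='km'
[out] -3667/1000
[in] express v='104' u_from='F' u_to='C'
[out] 40
[in] scanf p='/'
[out] [dazucir/, flisti, meple, zex]

Answer: [dazucir/, flisti, meple, zex]


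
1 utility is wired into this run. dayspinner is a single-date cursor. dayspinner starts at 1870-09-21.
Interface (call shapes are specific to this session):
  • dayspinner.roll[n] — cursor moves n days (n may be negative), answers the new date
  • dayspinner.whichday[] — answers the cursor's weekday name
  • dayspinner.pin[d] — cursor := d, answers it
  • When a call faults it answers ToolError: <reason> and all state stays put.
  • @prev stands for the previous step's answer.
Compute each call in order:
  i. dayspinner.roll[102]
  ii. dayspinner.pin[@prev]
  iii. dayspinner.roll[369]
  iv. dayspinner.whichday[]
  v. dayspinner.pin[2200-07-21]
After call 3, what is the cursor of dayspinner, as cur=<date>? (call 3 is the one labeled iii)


I call dayspinner.roll passing 102, → 1871-01-01.
Invoking dayspinner.pin passing @prev, and get 1871-01-01.
I run dayspinner.roll passing 369, yielding 1872-01-05.
I try dayspinner.whichday, → Friday.
Calling dayspinner.pin passing 2200-07-21, and observe 2200-07-21.

Answer: cur=1872-01-05
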